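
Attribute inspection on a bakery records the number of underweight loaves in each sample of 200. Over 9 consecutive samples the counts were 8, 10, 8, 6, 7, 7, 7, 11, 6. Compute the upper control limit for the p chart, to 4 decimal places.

0.0799

p̄ = Σdᵢ / (k·n) = 70 / (9 × 200) = 0.03889
UCL = p̄ + 3·√(p̄(1−p̄)/n) = 0.03889 + 3 × √(0.03889×0.96111/200) = 0.03889 + 3 × 0.01367 = 0.07990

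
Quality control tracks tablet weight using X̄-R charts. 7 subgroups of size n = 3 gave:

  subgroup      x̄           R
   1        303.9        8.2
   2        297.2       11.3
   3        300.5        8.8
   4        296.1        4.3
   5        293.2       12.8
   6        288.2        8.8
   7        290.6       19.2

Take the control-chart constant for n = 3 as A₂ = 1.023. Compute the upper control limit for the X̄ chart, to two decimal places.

306.40

X̄̄ = (303.9 + 297.2 + 300.5 + 296.1 + 293.2 + 288.2 + 290.6) / 7 = 2069.7000 / 7 = 295.6714
R̄ = (8.2 + 11.3 + 8.8 + 4.3 + 12.8 + 8.8 + 19.2) / 7 = 73.4000 / 7 = 10.4857
UCL = X̄̄ + A₂·R̄ = 295.6714 + 1.023 × 10.4857 = 306.3983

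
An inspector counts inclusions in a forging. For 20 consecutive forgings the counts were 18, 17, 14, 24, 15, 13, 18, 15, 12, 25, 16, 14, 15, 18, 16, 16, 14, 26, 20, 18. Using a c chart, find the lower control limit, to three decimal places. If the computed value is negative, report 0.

4.758

c̄ = (18 + 17 + 14 + 24 + 15 + 13 + 18 + 15 + 12 + 25 + 16 + 14 + 15 + 18 + 16 + 16 + 14 + 26 + 20 + 18) / 20 = 344 / 20 = 17.2000
LCL = c̄ − 3√c̄ = 17.2000 − 3 × 4.1473 = 4.7581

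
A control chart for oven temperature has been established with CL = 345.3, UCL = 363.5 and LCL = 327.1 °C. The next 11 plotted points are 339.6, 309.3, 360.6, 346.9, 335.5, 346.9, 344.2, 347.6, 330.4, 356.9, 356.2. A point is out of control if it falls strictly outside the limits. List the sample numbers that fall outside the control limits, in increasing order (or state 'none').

Compare each point to [327.1, 363.5]: sample 2 = 309.3 < LCL.

2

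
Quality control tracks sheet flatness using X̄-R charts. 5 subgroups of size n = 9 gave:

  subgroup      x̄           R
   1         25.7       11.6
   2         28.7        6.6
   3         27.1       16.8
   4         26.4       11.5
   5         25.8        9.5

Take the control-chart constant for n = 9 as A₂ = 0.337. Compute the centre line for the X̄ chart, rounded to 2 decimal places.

X̄̄ = (25.7 + 28.7 + 27.1 + 26.4 + 25.8) / 5 = 133.7000 / 5 = 26.7400
CL = X̄̄ = 26.7400

26.74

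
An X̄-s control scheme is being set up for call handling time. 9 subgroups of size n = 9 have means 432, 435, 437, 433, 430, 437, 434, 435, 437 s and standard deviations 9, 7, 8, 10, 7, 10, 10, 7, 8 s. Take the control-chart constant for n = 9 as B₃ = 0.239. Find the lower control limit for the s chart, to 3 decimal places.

s̄ = (9 + 7 + 8 + 10 + 7 + 10 + 10 + 7 + 8) / 9 = 8.4444
LCL_s = B₃·s̄ = 0.239 × 8.4444 = 2.0182

2.018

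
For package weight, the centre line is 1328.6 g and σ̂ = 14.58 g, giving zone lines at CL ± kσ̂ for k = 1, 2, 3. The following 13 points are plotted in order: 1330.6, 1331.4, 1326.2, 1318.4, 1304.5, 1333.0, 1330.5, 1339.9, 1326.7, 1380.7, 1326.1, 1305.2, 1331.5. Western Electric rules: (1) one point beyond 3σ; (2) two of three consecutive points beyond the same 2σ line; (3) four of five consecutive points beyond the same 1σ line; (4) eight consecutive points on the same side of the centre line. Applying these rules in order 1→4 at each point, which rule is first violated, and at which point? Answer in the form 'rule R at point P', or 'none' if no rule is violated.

Zone of each point (C = within 1σ̂, B = 1σ̂–2σ̂, A = 2σ̂–3σ̂, * = beyond 3σ̂; sign = side of CL): 1:+C, 2:+C, 3:-C, 4:-C, 5:-B, 6:+C, 7:+C, 8:+C, 9:-C, 10:+*, 11:-C, 12:-B, 13:+C
Rule 1 (one point beyond the 3σ limits) is satisfied at point 10.

rule 1 at point 10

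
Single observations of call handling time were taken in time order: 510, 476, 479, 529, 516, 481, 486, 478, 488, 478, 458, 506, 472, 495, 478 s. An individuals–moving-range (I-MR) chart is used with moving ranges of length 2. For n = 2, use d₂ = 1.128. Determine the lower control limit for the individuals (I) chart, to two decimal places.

X̄ = (510 + 476 + 479 + 529 + 516 + 481 + 486 + 478 + 488 + 478 + 458 + 506 + 472 + 495 + 478) / 15 = 488.6667
Moving ranges: 34, 3, 50, 13, 35, 5, 8, 10, 10, 20, 48, 34, 23, 17; M̄R̄ = 310.0000 / 14 = 22.1429
LCL = X̄ − 3·M̄R̄/d₂ = 488.6667 − 3 × 22.1429 / 1.128 = 429.7761

429.78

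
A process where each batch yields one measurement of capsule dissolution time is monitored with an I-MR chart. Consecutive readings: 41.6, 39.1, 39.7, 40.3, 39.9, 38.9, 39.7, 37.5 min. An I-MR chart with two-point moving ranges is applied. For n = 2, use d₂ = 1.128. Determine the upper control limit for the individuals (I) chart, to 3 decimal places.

X̄ = (41.6 + 39.1 + 39.7 + 40.3 + 39.9 + 38.9 + 39.7 + 37.5) / 8 = 39.5875
Moving ranges: 2.5, 0.6, 0.6, 0.4, 1.0, 0.8, 2.2; M̄R̄ = 8.1000 / 7 = 1.1571
UCL = X̄ + 3·M̄R̄/d₂ = 39.5875 + 3 × 1.1571 / 1.128 = 42.6650

42.665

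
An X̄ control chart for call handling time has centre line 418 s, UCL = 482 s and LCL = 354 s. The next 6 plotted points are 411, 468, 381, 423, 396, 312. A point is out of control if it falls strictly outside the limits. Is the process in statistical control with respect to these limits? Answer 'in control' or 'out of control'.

out of control

Compare each point to [354, 482]: sample 6 = 312 < LCL.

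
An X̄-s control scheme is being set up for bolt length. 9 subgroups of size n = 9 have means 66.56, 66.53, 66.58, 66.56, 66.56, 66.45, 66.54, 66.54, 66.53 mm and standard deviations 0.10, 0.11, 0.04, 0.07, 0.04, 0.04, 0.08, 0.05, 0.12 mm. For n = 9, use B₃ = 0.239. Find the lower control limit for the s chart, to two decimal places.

s̄ = (0.10 + 0.11 + 0.04 + 0.07 + 0.04 + 0.04 + 0.08 + 0.05 + 0.12) / 9 = 0.0722
LCL_s = B₃·s̄ = 0.239 × 0.0722 = 0.0173

0.02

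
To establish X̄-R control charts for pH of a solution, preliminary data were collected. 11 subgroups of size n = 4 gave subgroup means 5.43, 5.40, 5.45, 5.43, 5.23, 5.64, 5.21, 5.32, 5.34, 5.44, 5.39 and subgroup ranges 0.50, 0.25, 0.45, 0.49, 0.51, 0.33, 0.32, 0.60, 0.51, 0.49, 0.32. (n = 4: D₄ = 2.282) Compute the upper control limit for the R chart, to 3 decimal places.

0.990

R̄ = (0.50 + 0.25 + 0.45 + 0.49 + 0.51 + 0.33 + 0.32 + 0.60 + 0.51 + 0.49 + 0.32) / 11 = 4.7700 / 11 = 0.4336
UCL_R = D₄·R̄ = 2.282 × 0.4336 = 0.9896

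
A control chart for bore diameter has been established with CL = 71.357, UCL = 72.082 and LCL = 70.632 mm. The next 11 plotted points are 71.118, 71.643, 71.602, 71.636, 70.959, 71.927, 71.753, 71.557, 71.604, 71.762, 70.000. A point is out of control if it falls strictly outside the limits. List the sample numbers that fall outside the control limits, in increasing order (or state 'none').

Compare each point to [70.632, 72.082]: sample 11 = 70.000 < LCL.

11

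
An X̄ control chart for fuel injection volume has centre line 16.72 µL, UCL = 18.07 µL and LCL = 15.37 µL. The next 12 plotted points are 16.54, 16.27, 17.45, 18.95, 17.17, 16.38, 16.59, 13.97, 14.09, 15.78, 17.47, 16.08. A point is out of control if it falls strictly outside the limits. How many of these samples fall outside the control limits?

3

Compare each point to [15.37, 18.07]: sample 4 = 18.95 > UCL; sample 8 = 13.97 < LCL; sample 9 = 14.09 < LCL.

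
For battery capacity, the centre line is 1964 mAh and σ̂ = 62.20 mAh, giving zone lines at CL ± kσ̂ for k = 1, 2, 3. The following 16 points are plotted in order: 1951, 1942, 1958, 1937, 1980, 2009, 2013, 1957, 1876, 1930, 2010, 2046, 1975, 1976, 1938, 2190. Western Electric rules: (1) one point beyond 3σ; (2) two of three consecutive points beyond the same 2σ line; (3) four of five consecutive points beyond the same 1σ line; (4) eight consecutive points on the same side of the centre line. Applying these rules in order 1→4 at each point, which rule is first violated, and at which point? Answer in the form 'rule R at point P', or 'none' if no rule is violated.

rule 1 at point 16

Zone of each point (C = within 1σ̂, B = 1σ̂–2σ̂, A = 2σ̂–3σ̂, * = beyond 3σ̂; sign = side of CL): 1:-C, 2:-C, 3:-C, 4:-C, 5:+C, 6:+C, 7:+C, 8:-C, 9:-B, 10:-C, 11:+C, 12:+B, 13:+C, 14:+C, 15:-C, 16:+*
Rule 1 (one point beyond the 3σ limits) is satisfied at point 16.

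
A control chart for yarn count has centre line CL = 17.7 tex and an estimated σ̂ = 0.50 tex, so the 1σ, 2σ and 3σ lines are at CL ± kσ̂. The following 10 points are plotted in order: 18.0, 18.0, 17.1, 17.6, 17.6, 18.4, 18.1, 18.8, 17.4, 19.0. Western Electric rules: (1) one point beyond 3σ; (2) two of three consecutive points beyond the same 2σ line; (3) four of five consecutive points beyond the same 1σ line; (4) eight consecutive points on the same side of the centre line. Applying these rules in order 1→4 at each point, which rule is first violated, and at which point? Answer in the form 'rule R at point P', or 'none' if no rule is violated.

Zone of each point (C = within 1σ̂, B = 1σ̂–2σ̂, A = 2σ̂–3σ̂, * = beyond 3σ̂; sign = side of CL): 1:+C, 2:+C, 3:-B, 4:-C, 5:-C, 6:+B, 7:+C, 8:+A, 9:-C, 10:+A
Rule 2 (two of three consecutive points beyond the same 2σ limit) is satisfied at point 10.

rule 2 at point 10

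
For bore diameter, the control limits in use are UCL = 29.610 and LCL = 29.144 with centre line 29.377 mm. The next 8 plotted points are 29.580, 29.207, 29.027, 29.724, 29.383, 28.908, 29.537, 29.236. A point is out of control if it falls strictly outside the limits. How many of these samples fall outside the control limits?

Compare each point to [29.144, 29.610]: sample 3 = 29.027 < LCL; sample 4 = 29.724 > UCL; sample 6 = 28.908 < LCL.

3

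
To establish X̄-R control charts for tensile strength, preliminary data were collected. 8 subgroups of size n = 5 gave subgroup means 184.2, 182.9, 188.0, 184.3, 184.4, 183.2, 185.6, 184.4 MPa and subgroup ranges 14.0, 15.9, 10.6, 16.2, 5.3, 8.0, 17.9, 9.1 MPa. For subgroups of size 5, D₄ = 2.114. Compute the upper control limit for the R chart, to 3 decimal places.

25.632

R̄ = (14.0 + 15.9 + 10.6 + 16.2 + 5.3 + 8.0 + 17.9 + 9.1) / 8 = 97.0000 / 8 = 12.1250
UCL_R = D₄·R̄ = 2.114 × 12.1250 = 25.6322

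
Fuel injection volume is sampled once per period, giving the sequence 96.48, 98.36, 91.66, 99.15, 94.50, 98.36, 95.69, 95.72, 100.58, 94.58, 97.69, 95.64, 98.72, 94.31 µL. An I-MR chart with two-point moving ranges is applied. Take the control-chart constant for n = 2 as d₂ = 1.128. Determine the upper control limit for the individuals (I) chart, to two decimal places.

106.92

X̄ = (96.48 + 98.36 + 91.66 + 99.15 + 94.50 + 98.36 + 95.69 + 95.72 + 100.58 + 94.58 + 97.69 + 95.64 + 98.72 + 94.31) / 14 = 96.5314
Moving ranges: 1.88, 6.70, 7.49, 4.65, 3.86, 2.67, 0.03, 4.86, 6.00, 3.11, 2.05, 3.08, 4.41; M̄R̄ = 50.7900 / 13 = 3.9069
UCL = X̄ + 3·M̄R̄/d₂ = 96.5314 + 3 × 3.9069 / 1.128 = 106.9222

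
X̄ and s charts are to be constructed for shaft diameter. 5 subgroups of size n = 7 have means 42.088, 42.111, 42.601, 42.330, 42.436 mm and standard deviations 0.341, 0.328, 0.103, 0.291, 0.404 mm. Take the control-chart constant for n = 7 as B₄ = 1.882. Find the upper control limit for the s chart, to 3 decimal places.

s̄ = (0.341 + 0.328 + 0.103 + 0.291 + 0.404) / 5 = 0.2934
UCL_s = B₄·s̄ = 1.882 × 0.2934 = 0.5522

0.552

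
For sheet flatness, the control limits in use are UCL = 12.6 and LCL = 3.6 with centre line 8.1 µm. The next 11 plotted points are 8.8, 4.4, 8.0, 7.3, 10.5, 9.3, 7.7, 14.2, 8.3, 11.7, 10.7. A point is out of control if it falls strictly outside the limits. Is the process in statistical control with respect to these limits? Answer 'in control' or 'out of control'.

Compare each point to [3.6, 12.6]: sample 8 = 14.2 > UCL.

out of control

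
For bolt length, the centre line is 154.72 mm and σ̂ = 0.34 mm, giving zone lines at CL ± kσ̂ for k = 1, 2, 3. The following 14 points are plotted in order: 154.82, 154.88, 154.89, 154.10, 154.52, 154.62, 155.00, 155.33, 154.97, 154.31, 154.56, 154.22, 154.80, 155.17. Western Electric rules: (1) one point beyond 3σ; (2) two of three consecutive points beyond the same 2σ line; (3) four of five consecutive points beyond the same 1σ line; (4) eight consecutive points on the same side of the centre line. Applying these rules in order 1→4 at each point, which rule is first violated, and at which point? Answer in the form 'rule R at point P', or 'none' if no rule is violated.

none

Zone of each point (C = within 1σ̂, B = 1σ̂–2σ̂, A = 2σ̂–3σ̂, * = beyond 3σ̂; sign = side of CL): 1:+C, 2:+C, 3:+C, 4:-B, 5:-C, 6:-C, 7:+C, 8:+B, 9:+C, 10:-B, 11:-C, 12:-B, 13:+C, 14:+B
No rule fires across all 14 points.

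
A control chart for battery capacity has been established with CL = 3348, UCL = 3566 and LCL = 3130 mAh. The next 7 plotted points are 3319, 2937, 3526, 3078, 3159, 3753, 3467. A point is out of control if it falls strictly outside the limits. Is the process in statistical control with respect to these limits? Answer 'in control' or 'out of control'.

out of control

Compare each point to [3130, 3566]: sample 2 = 2937 < LCL; sample 4 = 3078 < LCL; sample 6 = 3753 > UCL.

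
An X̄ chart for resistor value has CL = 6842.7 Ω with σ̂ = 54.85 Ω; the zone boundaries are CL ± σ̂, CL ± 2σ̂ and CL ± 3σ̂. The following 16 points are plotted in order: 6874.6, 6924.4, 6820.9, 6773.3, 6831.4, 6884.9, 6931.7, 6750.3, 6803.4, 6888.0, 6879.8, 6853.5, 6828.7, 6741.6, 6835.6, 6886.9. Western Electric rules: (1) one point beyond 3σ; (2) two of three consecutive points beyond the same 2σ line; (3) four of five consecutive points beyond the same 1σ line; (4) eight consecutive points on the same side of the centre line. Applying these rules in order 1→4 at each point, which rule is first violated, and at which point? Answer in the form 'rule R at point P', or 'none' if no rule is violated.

Zone of each point (C = within 1σ̂, B = 1σ̂–2σ̂, A = 2σ̂–3σ̂, * = beyond 3σ̂; sign = side of CL): 1:+C, 2:+B, 3:-C, 4:-B, 5:-C, 6:+C, 7:+B, 8:-B, 9:-C, 10:+C, 11:+C, 12:+C, 13:-C, 14:-B, 15:-C, 16:+C
No rule fires across all 16 points.

none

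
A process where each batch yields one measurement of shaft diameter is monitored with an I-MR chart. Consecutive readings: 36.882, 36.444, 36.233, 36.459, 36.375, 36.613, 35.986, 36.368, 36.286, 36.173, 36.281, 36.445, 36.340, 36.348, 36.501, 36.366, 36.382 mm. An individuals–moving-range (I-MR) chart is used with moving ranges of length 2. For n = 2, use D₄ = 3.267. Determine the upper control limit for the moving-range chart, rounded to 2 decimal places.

Moving ranges: 0.438, 0.211, 0.226, 0.084, 0.238, 0.627, 0.382, 0.082, 0.113, 0.108, 0.164, 0.105, 0.008, 0.153, 0.135, 0.016; M̄R̄ = 3.0900 / 16 = 0.1931
UCL_MR = D₄·M̄R̄ = 3.267 × 0.1931 = 0.6309

0.63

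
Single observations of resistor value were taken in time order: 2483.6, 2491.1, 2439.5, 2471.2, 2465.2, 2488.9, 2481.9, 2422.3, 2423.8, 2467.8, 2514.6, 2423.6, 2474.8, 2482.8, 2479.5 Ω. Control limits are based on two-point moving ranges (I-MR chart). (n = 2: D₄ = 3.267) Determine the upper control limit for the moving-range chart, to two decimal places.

101.02

Moving ranges: 7.5, 51.6, 31.7, 6.0, 23.7, 7.0, 59.6, 1.5, 44.0, 46.8, 91.0, 51.2, 8.0, 3.3; M̄R̄ = 432.9000 / 14 = 30.9214
UCL_MR = D₄·M̄R̄ = 3.267 × 30.9214 = 101.0203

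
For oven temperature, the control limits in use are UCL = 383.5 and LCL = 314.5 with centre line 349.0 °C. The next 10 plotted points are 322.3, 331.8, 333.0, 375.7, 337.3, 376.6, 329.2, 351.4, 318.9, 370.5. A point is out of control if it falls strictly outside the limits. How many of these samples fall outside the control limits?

0

All 10 points lie within [314.5, 383.5].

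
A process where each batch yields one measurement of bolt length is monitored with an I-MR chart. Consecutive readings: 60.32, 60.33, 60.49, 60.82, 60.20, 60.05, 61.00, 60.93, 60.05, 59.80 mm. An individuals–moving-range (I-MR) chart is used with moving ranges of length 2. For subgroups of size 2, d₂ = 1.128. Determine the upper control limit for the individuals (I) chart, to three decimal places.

X̄ = (60.32 + 60.33 + 60.49 + 60.82 + 60.20 + 60.05 + 61.00 + 60.93 + 60.05 + 59.80) / 10 = 60.3990
Moving ranges: 0.01, 0.16, 0.33, 0.62, 0.15, 0.95, 0.07, 0.88, 0.25; M̄R̄ = 3.4200 / 9 = 0.3800
UCL = X̄ + 3·M̄R̄/d₂ = 60.3990 + 3 × 0.3800 / 1.128 = 61.4096

61.410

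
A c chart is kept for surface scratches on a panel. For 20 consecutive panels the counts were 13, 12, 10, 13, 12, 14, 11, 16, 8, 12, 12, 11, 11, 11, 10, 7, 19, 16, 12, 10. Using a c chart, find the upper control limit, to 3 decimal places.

c̄ = (13 + 12 + 10 + 13 + 12 + 14 + 11 + 16 + 8 + 12 + 12 + 11 + 11 + 11 + 10 + 7 + 19 + 16 + 12 + 10) / 20 = 240 / 20 = 12.0000
UCL = c̄ + 3√c̄ = 12.0000 + 3 × √12.0000 = 12.0000 + 3 × 3.4641 = 22.3923

22.392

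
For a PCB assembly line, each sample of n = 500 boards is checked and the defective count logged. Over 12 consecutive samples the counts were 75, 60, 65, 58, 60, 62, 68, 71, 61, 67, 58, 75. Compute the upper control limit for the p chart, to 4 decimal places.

0.1751

p̄ = Σdᵢ / (k·n) = 780 / (12 × 500) = 0.13000
UCL = p̄ + 3·√(p̄(1−p̄)/n) = 0.13000 + 3 × √(0.13000×0.87000/500) = 0.13000 + 3 × 0.01504 = 0.17512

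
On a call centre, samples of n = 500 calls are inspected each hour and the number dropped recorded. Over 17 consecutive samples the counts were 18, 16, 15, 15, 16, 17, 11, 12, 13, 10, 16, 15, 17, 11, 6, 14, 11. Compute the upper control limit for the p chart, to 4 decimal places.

0.0493

p̄ = Σdᵢ / (k·n) = 233 / (17 × 500) = 0.02741
UCL = p̄ + 3·√(p̄(1−p̄)/n) = 0.02741 + 3 × √(0.02741×0.97259/500) = 0.02741 + 3 × 0.00730 = 0.04932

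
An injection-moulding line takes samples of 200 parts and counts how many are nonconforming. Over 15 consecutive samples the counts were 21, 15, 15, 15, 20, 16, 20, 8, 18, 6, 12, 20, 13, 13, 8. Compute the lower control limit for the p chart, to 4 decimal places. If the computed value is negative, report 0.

p̄ = Σdᵢ / (k·n) = 220 / (15 × 200) = 0.07333
LCL = p̄ − 3·√(p̄(1−p̄)/n) = 0.07333 − 3 × 0.01843 = 0.01803

0.0180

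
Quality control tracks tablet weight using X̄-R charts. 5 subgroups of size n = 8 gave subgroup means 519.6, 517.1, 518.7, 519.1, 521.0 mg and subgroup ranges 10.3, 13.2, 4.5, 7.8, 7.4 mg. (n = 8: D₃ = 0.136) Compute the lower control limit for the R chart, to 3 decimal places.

R̄ = (10.3 + 13.2 + 4.5 + 7.8 + 7.4) / 5 = 43.2000 / 5 = 8.6400
LCL_R = D₃·R̄ = 0.136 × 8.6400 = 1.1750

1.175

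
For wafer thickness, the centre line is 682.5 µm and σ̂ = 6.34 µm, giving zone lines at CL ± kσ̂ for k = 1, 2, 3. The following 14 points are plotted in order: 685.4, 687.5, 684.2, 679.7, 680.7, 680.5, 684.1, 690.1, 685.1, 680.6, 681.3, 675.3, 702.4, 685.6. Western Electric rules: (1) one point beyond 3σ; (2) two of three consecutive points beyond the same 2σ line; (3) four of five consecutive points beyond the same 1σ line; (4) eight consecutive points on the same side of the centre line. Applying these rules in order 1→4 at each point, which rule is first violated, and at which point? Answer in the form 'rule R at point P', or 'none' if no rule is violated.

Zone of each point (C = within 1σ̂, B = 1σ̂–2σ̂, A = 2σ̂–3σ̂, * = beyond 3σ̂; sign = side of CL): 1:+C, 2:+C, 3:+C, 4:-C, 5:-C, 6:-C, 7:+C, 8:+B, 9:+C, 10:-C, 11:-C, 12:-B, 13:+*, 14:+C
Rule 1 (one point beyond the 3σ limits) is satisfied at point 13.

rule 1 at point 13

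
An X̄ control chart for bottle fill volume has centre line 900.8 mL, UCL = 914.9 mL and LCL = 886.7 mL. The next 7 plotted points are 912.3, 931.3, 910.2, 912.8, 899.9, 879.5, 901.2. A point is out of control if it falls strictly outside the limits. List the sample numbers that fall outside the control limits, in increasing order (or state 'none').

Compare each point to [886.7, 914.9]: sample 2 = 931.3 > UCL; sample 6 = 879.5 < LCL.

2, 6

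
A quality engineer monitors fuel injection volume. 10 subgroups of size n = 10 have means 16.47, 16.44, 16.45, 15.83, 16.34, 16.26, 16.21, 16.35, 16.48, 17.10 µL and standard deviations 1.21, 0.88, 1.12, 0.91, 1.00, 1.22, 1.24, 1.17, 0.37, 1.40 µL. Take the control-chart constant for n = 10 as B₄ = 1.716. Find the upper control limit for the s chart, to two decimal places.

1.81

s̄ = (1.21 + 0.88 + 1.12 + 0.91 + 1.00 + 1.22 + 1.24 + 1.17 + 0.37 + 1.40) / 10 = 1.0520
UCL_s = B₄·s̄ = 1.716 × 1.0520 = 1.8052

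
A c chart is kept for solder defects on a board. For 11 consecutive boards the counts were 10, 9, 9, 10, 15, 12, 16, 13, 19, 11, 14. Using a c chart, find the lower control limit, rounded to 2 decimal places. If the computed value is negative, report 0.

c̄ = (10 + 9 + 9 + 10 + 15 + 12 + 16 + 13 + 19 + 11 + 14) / 11 = 138 / 11 = 12.5455
LCL = c̄ − 3√c̄ = 12.5455 − 3 × 3.5420 = 1.9196

1.92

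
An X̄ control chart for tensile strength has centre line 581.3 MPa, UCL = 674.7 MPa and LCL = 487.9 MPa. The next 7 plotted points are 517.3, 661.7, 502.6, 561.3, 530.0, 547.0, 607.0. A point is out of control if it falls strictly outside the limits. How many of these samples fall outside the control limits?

0

All 7 points lie within [487.9, 674.7].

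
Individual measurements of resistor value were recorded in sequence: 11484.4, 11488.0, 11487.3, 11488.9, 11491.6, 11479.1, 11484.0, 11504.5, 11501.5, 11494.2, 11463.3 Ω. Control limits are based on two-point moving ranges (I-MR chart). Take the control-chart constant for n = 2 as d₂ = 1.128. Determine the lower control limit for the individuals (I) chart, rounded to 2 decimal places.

X̄ = (11484.4 + 11488.0 + 11487.3 + 11488.9 + 11491.6 + 11479.1 + 11484.0 + 11504.5 + 11501.5 + 11494.2 + 11463.3) / 11 = 11487.8909
Moving ranges: 3.6, 0.7, 1.6, 2.7, 12.5, 4.9, 20.5, 3.0, 7.3, 30.9; M̄R̄ = 87.7000 / 10 = 8.7700
LCL = X̄ − 3·M̄R̄/d₂ = 11487.8909 − 3 × 8.7700 / 1.128 = 11464.5664

11464.57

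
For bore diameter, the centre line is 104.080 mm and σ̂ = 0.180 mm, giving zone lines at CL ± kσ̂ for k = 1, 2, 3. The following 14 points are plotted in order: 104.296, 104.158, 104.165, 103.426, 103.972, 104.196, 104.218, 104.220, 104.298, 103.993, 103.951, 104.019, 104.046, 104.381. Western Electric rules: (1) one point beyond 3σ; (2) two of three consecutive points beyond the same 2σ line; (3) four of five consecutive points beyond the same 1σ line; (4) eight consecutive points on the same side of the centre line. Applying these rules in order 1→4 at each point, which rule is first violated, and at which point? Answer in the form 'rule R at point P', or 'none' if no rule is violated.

Zone of each point (C = within 1σ̂, B = 1σ̂–2σ̂, A = 2σ̂–3σ̂, * = beyond 3σ̂; sign = side of CL): 1:+B, 2:+C, 3:+C, 4:-*, 5:-C, 6:+C, 7:+C, 8:+C, 9:+B, 10:-C, 11:-C, 12:-C, 13:-C, 14:+B
Rule 1 (one point beyond the 3σ limits) is satisfied at point 4.

rule 1 at point 4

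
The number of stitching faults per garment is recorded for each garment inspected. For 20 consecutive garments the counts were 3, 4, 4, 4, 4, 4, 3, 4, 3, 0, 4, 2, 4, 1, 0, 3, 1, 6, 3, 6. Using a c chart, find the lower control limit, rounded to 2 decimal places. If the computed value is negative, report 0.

c̄ = (3 + 4 + 4 + 4 + 4 + 4 + 3 + 4 + 3 + 0 + 4 + 2 + 4 + 1 + 0 + 3 + 1 + 6 + 3 + 6) / 20 = 63 / 20 = 3.1500
LCL = c̄ − 3√c̄ = 3.1500 − 3 × 1.7748 = -2.1745 → 0 (cannot be negative)

0.00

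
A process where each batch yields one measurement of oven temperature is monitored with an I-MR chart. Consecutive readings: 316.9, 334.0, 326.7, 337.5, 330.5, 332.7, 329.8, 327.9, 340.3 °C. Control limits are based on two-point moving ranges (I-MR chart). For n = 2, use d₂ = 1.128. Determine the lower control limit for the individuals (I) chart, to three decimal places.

310.221

X̄ = (316.9 + 334.0 + 326.7 + 337.5 + 330.5 + 332.7 + 329.8 + 327.9 + 340.3) / 9 = 330.7000
Moving ranges: 17.1, 7.3, 10.8, 7.0, 2.2, 2.9, 1.9, 12.4; M̄R̄ = 61.6000 / 8 = 7.7000
LCL = X̄ − 3·M̄R̄/d₂ = 330.7000 − 3 × 7.7000 / 1.128 = 310.2213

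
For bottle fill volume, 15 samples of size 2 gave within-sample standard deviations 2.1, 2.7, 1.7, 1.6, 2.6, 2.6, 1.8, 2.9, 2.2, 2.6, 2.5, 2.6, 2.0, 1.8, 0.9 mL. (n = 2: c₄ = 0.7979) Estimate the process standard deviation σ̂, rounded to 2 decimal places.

2.72

s̄ = (2.1 + 2.7 + 1.7 + 1.6 + 2.6 + 2.6 + 1.8 + 2.9 + 2.2 + 2.6 + 2.5 + 2.6 + 2.0 + 1.8 + 0.9) / 15 = 2.1733
σ̂ = s̄ / c₄ = 2.1733 / 0.7979 = 2.7238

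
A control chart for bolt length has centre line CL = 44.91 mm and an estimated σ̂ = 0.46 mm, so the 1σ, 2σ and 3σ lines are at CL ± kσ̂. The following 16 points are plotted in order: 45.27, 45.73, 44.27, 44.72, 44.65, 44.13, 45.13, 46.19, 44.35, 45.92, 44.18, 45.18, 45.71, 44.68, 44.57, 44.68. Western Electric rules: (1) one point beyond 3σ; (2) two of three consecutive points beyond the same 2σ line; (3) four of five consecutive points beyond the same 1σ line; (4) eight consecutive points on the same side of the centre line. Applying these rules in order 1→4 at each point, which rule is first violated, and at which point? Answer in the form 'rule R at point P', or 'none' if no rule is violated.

rule 2 at point 10

Zone of each point (C = within 1σ̂, B = 1σ̂–2σ̂, A = 2σ̂–3σ̂, * = beyond 3σ̂; sign = side of CL): 1:+C, 2:+B, 3:-B, 4:-C, 5:-C, 6:-B, 7:+C, 8:+A, 9:-B, 10:+A, 11:-B, 12:+C, 13:+B, 14:-C, 15:-C, 16:-C
Rule 2 (two of three consecutive points beyond the same 2σ limit) is satisfied at point 10.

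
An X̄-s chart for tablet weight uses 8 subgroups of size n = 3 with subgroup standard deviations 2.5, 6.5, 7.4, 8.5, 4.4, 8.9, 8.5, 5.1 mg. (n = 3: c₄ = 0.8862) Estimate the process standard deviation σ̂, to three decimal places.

s̄ = (2.5 + 6.5 + 7.4 + 8.5 + 4.4 + 8.9 + 8.5 + 5.1) / 8 = 6.4750
σ̂ = s̄ / c₄ = 6.4750 / 0.8862 = 7.3065

7.306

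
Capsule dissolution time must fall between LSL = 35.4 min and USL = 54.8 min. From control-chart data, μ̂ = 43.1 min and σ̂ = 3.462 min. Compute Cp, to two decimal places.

0.93

Cp = (USL − LSL) / (6σ̂) = (54.8 − 35.4) / (6 × 3.462) = 19.4000 / 20.7720 = 0.9339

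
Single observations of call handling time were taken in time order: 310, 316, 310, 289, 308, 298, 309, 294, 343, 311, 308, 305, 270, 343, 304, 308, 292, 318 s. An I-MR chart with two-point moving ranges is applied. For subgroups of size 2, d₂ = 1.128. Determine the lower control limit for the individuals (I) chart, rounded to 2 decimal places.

X̄ = (310 + 316 + 310 + 289 + 308 + 298 + 309 + 294 + 343 + 311 + 308 + 305 + 270 + 343 + 304 + 308 + 292 + 318) / 18 = 307.5556
Moving ranges: 6, 6, 21, 19, 10, 11, 15, 49, 32, 3, 3, 35, 73, 39, 4, 16, 26; M̄R̄ = 368.0000 / 17 = 21.6471
LCL = X̄ − 3·M̄R̄/d₂ = 307.5556 − 3 × 21.6471 / 1.128 = 249.9836

249.98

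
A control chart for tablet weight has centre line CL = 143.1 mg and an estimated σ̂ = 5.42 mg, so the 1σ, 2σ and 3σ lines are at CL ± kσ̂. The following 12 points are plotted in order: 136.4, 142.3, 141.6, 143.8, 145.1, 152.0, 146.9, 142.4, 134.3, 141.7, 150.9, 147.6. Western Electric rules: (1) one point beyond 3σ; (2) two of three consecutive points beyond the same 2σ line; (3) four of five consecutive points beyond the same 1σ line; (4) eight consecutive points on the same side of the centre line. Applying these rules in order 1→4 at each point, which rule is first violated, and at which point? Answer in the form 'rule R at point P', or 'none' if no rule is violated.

none

Zone of each point (C = within 1σ̂, B = 1σ̂–2σ̂, A = 2σ̂–3σ̂, * = beyond 3σ̂; sign = side of CL): 1:-B, 2:-C, 3:-C, 4:+C, 5:+C, 6:+B, 7:+C, 8:-C, 9:-B, 10:-C, 11:+B, 12:+C
No rule fires across all 12 points.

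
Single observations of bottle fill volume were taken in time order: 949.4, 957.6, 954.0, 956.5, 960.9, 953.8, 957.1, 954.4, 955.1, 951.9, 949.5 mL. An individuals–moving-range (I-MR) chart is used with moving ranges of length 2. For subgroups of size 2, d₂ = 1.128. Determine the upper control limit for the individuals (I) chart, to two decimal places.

964.70

X̄ = (949.4 + 957.6 + 954.0 + 956.5 + 960.9 + 953.8 + 957.1 + 954.4 + 955.1 + 951.9 + 949.5) / 11 = 954.5636
Moving ranges: 8.2, 3.6, 2.5, 4.4, 7.1, 3.3, 2.7, 0.7, 3.2, 2.4; M̄R̄ = 38.1000 / 10 = 3.8100
UCL = X̄ + 3·M̄R̄/d₂ = 954.5636 + 3 × 3.8100 / 1.128 = 964.6966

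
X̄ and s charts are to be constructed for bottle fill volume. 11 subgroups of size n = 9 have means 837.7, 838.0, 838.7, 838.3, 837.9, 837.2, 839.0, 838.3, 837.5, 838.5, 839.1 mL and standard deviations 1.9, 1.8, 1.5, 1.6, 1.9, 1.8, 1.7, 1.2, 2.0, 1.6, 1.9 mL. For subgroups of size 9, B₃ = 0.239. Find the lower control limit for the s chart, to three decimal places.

0.411

s̄ = (1.9 + 1.8 + 1.5 + 1.6 + 1.9 + 1.8 + 1.7 + 1.2 + 2.0 + 1.6 + 1.9) / 11 = 1.7182
LCL_s = B₃·s̄ = 0.239 × 1.7182 = 0.4106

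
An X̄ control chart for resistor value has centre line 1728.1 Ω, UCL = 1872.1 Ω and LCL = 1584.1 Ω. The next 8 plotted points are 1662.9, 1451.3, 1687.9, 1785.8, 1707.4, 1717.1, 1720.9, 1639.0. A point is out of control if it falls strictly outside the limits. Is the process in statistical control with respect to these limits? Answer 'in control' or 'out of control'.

Compare each point to [1584.1, 1872.1]: sample 2 = 1451.3 < LCL.

out of control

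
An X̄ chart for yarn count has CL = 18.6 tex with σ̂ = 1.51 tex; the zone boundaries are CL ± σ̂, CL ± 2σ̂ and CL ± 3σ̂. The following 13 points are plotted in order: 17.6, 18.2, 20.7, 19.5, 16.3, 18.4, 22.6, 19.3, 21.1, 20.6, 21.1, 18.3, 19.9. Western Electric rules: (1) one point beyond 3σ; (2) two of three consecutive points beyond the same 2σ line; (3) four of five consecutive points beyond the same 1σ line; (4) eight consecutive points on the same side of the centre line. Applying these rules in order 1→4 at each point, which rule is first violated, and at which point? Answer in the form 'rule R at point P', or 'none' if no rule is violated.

Zone of each point (C = within 1σ̂, B = 1σ̂–2σ̂, A = 2σ̂–3σ̂, * = beyond 3σ̂; sign = side of CL): 1:-C, 2:-C, 3:+B, 4:+C, 5:-B, 6:-C, 7:+A, 8:+C, 9:+B, 10:+B, 11:+B, 12:-C, 13:+C
Rule 3 (four of five consecutive points beyond the same 1σ limit) is satisfied at point 11.

rule 3 at point 11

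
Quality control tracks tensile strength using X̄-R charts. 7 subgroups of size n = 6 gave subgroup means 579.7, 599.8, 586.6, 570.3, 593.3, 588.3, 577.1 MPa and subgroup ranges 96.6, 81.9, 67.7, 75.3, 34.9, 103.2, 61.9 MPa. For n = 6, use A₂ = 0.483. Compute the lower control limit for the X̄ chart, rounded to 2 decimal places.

549.03

X̄̄ = (579.7 + 599.8 + 586.6 + 570.3 + 593.3 + 588.3 + 577.1) / 7 = 4095.1000 / 7 = 585.0143
R̄ = (96.6 + 81.9 + 67.7 + 75.3 + 34.9 + 103.2 + 61.9) / 7 = 521.5000 / 7 = 74.5000
LCL = X̄̄ − A₂·R̄ = 585.0143 − 0.483 × 74.5000 = 549.0308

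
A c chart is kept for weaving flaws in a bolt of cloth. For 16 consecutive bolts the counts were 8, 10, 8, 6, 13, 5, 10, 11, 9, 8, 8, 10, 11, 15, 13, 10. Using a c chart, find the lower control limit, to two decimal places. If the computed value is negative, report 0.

0.35

c̄ = (8 + 10 + 8 + 6 + 13 + 5 + 10 + 11 + 9 + 8 + 8 + 10 + 11 + 15 + 13 + 10) / 16 = 155 / 16 = 9.6875
LCL = c̄ − 3√c̄ = 9.6875 − 3 × 3.1125 = 0.3501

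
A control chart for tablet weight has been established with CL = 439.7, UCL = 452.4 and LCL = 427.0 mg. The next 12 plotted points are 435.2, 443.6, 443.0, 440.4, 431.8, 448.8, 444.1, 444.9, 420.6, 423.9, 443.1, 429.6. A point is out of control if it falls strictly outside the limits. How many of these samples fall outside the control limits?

2

Compare each point to [427.0, 452.4]: sample 9 = 420.6 < LCL; sample 10 = 423.9 < LCL.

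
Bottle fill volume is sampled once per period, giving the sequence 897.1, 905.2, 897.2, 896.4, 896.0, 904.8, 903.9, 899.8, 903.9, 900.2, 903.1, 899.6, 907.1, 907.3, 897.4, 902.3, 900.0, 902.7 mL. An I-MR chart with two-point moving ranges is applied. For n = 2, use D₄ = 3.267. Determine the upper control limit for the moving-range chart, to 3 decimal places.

13.990

Moving ranges: 8.1, 8.0, 0.8, 0.4, 8.8, 0.9, 4.1, 4.1, 3.7, 2.9, 3.5, 7.5, 0.2, 9.9, 4.9, 2.3, 2.7; M̄R̄ = 72.8000 / 17 = 4.2824
UCL_MR = D₄·M̄R̄ = 3.267 × 4.2824 = 13.9904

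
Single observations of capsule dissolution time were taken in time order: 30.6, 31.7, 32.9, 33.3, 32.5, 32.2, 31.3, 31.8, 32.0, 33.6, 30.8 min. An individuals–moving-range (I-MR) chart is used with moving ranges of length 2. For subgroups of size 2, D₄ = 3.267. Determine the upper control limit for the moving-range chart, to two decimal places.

Moving ranges: 1.1, 1.2, 0.4, 0.8, 0.3, 0.9, 0.5, 0.2, 1.6, 2.8; M̄R̄ = 9.8000 / 10 = 0.9800
UCL_MR = D₄·M̄R̄ = 3.267 × 0.9800 = 3.2017

3.20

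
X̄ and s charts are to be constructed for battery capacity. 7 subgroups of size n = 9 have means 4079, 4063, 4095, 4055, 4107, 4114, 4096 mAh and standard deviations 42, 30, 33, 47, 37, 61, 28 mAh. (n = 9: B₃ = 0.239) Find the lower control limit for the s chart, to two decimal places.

s̄ = (42 + 30 + 33 + 47 + 37 + 61 + 28) / 7 = 39.7143
LCL_s = B₃·s̄ = 0.239 × 39.7143 = 9.4917

9.49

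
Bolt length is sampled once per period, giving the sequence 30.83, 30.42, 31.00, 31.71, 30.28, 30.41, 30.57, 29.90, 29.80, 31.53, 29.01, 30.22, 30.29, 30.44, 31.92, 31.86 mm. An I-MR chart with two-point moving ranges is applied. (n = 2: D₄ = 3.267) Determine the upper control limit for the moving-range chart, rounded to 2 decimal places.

2.49

Moving ranges: 0.41, 0.58, 0.71, 1.43, 0.13, 0.16, 0.67, 0.10, 1.73, 2.52, 1.21, 0.07, 0.15, 1.48, 0.06; M̄R̄ = 11.4100 / 15 = 0.7607
UCL_MR = D₄·M̄R̄ = 3.267 × 0.7607 = 2.4851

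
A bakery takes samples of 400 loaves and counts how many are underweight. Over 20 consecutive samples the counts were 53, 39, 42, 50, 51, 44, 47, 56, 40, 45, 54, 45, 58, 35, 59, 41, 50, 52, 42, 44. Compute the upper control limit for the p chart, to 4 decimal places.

0.1668

p̄ = Σdᵢ / (k·n) = 947 / (20 × 400) = 0.11837
UCL = p̄ + 3·√(p̄(1−p̄)/n) = 0.11837 + 3 × √(0.11837×0.88162/400) = 0.11837 + 3 × 0.01615 = 0.16683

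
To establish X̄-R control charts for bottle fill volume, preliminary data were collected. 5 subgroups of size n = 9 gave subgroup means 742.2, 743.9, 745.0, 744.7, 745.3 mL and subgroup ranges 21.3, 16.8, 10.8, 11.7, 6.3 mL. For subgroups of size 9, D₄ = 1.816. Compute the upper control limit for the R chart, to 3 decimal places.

24.298

R̄ = (21.3 + 16.8 + 10.8 + 11.7 + 6.3) / 5 = 66.9000 / 5 = 13.3800
UCL_R = D₄·R̄ = 1.816 × 13.3800 = 24.2981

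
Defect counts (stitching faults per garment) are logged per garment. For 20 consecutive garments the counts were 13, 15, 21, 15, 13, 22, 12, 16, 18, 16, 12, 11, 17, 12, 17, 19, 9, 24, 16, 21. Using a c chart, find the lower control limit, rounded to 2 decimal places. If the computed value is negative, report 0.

c̄ = (13 + 15 + 21 + 15 + 13 + 22 + 12 + 16 + 18 + 16 + 12 + 11 + 17 + 12 + 17 + 19 + 9 + 24 + 16 + 21) / 20 = 319 / 20 = 15.9500
LCL = c̄ − 3√c̄ = 15.9500 − 3 × 3.9937 = 3.9688

3.97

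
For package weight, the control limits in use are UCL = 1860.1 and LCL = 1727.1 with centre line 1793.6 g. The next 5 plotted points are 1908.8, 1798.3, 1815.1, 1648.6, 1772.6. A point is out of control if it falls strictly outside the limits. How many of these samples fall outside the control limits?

2

Compare each point to [1727.1, 1860.1]: sample 1 = 1908.8 > UCL; sample 4 = 1648.6 < LCL.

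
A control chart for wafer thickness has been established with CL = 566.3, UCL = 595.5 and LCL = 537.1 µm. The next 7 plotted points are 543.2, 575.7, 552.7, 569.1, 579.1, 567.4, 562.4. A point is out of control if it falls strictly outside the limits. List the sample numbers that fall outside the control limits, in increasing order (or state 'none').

All 7 points lie within [537.1, 595.5].

none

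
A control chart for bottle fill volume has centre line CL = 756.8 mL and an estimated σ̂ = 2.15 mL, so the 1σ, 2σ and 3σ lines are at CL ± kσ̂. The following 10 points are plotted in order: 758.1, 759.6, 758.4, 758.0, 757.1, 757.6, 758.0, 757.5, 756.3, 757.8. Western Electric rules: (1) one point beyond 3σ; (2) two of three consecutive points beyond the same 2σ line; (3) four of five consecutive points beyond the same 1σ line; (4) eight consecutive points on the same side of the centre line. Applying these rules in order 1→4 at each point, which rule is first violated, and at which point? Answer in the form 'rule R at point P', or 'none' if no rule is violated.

rule 4 at point 8

Zone of each point (C = within 1σ̂, B = 1σ̂–2σ̂, A = 2σ̂–3σ̂, * = beyond 3σ̂; sign = side of CL): 1:+C, 2:+B, 3:+C, 4:+C, 5:+C, 6:+C, 7:+C, 8:+C, 9:-C, 10:+C
Rule 4 (eight consecutive points on the same side of the centre line) is satisfied at point 8.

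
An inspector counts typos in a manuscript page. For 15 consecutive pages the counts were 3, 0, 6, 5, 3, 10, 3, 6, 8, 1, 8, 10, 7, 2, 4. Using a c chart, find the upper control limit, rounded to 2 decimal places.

c̄ = (3 + 0 + 6 + 5 + 3 + 10 + 3 + 6 + 8 + 1 + 8 + 10 + 7 + 2 + 4) / 15 = 76 / 15 = 5.0667
UCL = c̄ + 3√c̄ = 5.0667 + 3 × √5.0667 = 5.0667 + 3 × 2.2509 = 11.8194

11.82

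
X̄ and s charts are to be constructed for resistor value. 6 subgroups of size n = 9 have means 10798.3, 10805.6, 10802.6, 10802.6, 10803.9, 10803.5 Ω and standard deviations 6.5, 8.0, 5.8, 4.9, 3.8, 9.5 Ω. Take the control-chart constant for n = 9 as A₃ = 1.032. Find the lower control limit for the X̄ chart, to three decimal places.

10796.128

X̄̄ = (10798.3 + 10805.6 + 10802.6 + 10802.6 + 10803.9 + 10803.5) / 6 = 10802.7500
s̄ = (6.5 + 8.0 + 5.8 + 4.9 + 3.8 + 9.5) / 6 = 6.4167
LCL = X̄̄ − A₃·s̄ = 10802.7500 − 1.032 × 6.4167 = 10796.1280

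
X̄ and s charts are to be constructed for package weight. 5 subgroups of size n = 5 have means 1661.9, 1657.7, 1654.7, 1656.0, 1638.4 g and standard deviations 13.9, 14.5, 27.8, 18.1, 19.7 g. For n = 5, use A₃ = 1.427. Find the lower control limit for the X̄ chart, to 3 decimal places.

X̄̄ = (1661.9 + 1657.7 + 1654.7 + 1656.0 + 1638.4) / 5 = 1653.7400
s̄ = (13.9 + 14.5 + 27.8 + 18.1 + 19.7) / 5 = 18.8000
LCL = X̄̄ − A₃·s̄ = 1653.7400 − 1.427 × 18.8000 = 1626.9124

1626.912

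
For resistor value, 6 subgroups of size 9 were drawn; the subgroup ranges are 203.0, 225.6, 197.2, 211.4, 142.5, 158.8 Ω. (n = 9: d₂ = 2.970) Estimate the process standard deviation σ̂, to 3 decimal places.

R̄ = (203.0 + 225.6 + 197.2 + 211.4 + 142.5 + 158.8) / 6 = 189.7500
σ̂ = R̄ / d₂ = 189.7500 / 2.970 = 63.8889

63.889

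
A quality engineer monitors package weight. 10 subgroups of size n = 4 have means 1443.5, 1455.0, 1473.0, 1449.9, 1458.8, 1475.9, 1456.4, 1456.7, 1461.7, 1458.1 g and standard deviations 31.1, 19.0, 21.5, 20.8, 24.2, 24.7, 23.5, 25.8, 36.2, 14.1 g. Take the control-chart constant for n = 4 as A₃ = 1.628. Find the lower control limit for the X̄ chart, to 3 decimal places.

X̄̄ = (1443.5 + 1455.0 + 1473.0 + 1449.9 + 1458.8 + 1475.9 + 1456.4 + 1456.7 + 1461.7 + 1458.1) / 10 = 1458.9000
s̄ = (31.1 + 19.0 + 21.5 + 20.8 + 24.2 + 24.7 + 23.5 + 25.8 + 36.2 + 14.1) / 10 = 24.0900
LCL = X̄̄ − A₃·s̄ = 1458.9000 − 1.628 × 24.0900 = 1419.6815

1419.681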